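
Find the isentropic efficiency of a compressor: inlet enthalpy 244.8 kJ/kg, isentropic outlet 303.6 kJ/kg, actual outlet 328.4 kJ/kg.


dh_ideal = 303.6 - 244.8 = 58.8 kJ/kg
dh_actual = 328.4 - 244.8 = 83.6 kJ/kg
eta_s = dh_ideal / dh_actual = 58.8 / 83.6
eta_s = 0.7033

0.7033


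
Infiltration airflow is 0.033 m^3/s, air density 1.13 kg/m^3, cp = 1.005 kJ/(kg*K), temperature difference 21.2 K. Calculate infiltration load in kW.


Q = V_dot * rho * cp * dT
Q = 0.033 * 1.13 * 1.005 * 21.2
Q = 0.795 kW

0.795


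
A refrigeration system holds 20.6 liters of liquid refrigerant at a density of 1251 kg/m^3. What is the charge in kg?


Charge = V * rho / 1000
Charge = 20.6 * 1251 / 1000
Charge = 25.77 kg

25.77


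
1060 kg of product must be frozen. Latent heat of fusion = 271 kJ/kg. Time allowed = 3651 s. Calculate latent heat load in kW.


Q_lat = m * h_fg / t
Q_lat = 1060 * 271 / 3651
Q_lat = 78.68 kW

78.68


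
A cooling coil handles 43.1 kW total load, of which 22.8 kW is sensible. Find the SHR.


SHR = Q_sensible / Q_total
SHR = 22.8 / 43.1
SHR = 0.529

0.529


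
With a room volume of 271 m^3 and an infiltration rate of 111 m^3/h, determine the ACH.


ACH = flow / volume
ACH = 111 / 271
ACH = 0.41

0.41


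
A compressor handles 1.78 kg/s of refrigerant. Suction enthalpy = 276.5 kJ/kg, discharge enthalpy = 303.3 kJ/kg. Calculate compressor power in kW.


dh = 303.3 - 276.5 = 26.8 kJ/kg
W = m_dot * dh = 1.78 * 26.8 = 47.7 kW

47.7


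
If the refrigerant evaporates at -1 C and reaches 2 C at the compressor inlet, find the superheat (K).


Superheat = T_suction - T_evap
Superheat = 2 - (-1)
Superheat = 3 K

3


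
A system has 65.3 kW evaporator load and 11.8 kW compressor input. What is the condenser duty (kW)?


Q_cond = Q_evap + W
Q_cond = 65.3 + 11.8
Q_cond = 77.1 kW

77.1


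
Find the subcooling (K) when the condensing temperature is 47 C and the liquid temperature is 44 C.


Subcooling = T_cond - T_liquid
Subcooling = 47 - 44
Subcooling = 3 K

3


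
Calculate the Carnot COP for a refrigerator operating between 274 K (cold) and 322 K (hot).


dT = 322 - 274 = 48 K
COP_carnot = T_cold / dT = 274 / 48
COP_carnot = 5.708

5.708


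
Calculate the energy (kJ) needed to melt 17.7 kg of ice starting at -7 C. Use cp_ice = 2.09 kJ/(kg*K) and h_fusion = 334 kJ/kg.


Sensible heat = cp * dT = 2.09 * 7 = 14.63 kJ/kg
Total per kg = 14.63 + 334 = 348.63 kJ/kg
Q = m * total = 17.7 * 348.63
Q = 6170.8 kJ

6170.8


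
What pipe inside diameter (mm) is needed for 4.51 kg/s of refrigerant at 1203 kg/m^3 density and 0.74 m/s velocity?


A = m_dot / (rho * v) = 4.51 / (1203 * 0.74) = 0.00506616342 m^2
d = sqrt(4*A/pi) * 1000
d = 80.3 mm

80.3


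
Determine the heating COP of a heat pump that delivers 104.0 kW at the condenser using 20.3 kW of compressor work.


COP_hp = Q_cond / W
COP_hp = 104.0 / 20.3
COP_hp = 5.123

5.123


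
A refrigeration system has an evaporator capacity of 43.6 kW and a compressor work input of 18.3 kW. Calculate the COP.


COP = Q_evap / W
COP = 43.6 / 18.3
COP = 2.383

2.383


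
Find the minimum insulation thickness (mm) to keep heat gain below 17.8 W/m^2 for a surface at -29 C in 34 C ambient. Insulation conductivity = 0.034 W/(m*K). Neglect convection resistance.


dT = 34 - (-29) = 63 K
thickness = k * dT / q_max * 1000
thickness = 0.034 * 63 / 17.8 * 1000
thickness = 120.3 mm

120.3


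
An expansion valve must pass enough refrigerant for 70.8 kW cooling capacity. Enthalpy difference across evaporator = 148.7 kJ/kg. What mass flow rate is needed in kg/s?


m_dot = Q / dh
m_dot = 70.8 / 148.7
m_dot = 0.4761 kg/s

0.4761


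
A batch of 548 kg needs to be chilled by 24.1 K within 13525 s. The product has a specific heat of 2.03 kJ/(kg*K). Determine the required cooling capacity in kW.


Q = m * cp * dT / t
Q = 548 * 2.03 * 24.1 / 13525
Q = 1.982 kW

1.982


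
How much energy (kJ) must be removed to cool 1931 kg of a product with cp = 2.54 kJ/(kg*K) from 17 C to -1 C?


dT = 17 - (-1) = 18 K
Q = m * cp * dT = 1931 * 2.54 * 18
Q = 88285 kJ

88285


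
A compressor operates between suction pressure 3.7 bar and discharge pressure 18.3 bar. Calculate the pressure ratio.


PR = P_high / P_low
PR = 18.3 / 3.7
PR = 4.946

4.946


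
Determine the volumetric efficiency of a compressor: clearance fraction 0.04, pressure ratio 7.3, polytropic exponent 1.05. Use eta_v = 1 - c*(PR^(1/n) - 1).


PR^(1/n) = 7.3^(1/1.05) = 6.64067533
eta_v = 1 - 0.04 * (6.64067533 - 1)
eta_v = 0.7744

0.7744


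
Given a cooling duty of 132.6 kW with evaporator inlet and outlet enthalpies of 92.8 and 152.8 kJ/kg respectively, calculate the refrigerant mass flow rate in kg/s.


dh = 152.8 - 92.8 = 60.0 kJ/kg
m_dot = Q / dh = 132.6 / 60.0 = 2.21 kg/s

2.21


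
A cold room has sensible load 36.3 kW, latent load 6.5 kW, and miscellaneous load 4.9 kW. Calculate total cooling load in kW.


Q_total = Q_s + Q_l + Q_misc
Q_total = 36.3 + 6.5 + 4.9
Q_total = 47.7 kW

47.7


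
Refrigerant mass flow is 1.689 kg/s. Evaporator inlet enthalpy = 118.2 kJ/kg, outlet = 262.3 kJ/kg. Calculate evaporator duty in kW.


dh = 262.3 - 118.2 = 144.1 kJ/kg
Q_evap = m_dot * dh = 1.689 * 144.1
Q_evap = 243.38 kW

243.38


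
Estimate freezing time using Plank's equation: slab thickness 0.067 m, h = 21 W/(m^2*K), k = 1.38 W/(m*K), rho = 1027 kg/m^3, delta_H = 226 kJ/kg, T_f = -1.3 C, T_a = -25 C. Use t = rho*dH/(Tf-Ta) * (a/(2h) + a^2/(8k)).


dT = -1.3 - (-25) = 23.7 K
term1 = a/(2h) = 0.067/(2*21) = 0.001595238095
term2 = a^2/(8k) = 0.067^2/(8*1.38) = 0.0004066123188
t = rho*dH*1000/dT * (term1 + term2)
t = 1027*226*1000/23.7 * (0.001595238095 + 0.0004066123188)
t = 19605 s

19605


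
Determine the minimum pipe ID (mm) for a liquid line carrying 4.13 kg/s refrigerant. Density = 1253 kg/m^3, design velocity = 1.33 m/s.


A = m_dot / (rho * v) = 4.13 / (1253 * 1.33) = 0.002478262696 m^2
d = sqrt(4*A/pi) * 1000
d = 56.2 mm

56.2


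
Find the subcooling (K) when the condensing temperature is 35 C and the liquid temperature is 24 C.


Subcooling = T_cond - T_liquid
Subcooling = 35 - 24
Subcooling = 11 K

11


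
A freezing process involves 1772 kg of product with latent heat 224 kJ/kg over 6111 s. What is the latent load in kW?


Q_lat = m * h_fg / t
Q_lat = 1772 * 224 / 6111
Q_lat = 64.95 kW

64.95


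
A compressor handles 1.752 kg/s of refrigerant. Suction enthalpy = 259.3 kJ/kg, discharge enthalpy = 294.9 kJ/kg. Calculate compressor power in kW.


dh = 294.9 - 259.3 = 35.6 kJ/kg
W = m_dot * dh = 1.752 * 35.6 = 62.37 kW

62.37


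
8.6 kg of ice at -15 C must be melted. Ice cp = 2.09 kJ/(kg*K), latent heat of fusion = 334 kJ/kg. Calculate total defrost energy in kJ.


Sensible heat = cp * dT = 2.09 * 15 = 31.35 kJ/kg
Total per kg = 31.35 + 334 = 365.35 kJ/kg
Q = m * total = 8.6 * 365.35
Q = 3142.0 kJ

3142.0


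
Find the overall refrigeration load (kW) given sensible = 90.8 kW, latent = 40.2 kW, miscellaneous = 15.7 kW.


Q_total = Q_s + Q_l + Q_misc
Q_total = 90.8 + 40.2 + 15.7
Q_total = 146.7 kW

146.7


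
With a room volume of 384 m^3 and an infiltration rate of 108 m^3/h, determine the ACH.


ACH = flow / volume
ACH = 108 / 384
ACH = 0.281

0.281


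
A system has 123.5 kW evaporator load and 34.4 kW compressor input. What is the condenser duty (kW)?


Q_cond = Q_evap + W
Q_cond = 123.5 + 34.4
Q_cond = 157.9 kW

157.9


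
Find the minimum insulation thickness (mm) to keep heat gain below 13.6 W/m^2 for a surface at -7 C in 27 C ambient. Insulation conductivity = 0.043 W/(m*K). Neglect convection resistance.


dT = 27 - (-7) = 34 K
thickness = k * dT / q_max * 1000
thickness = 0.043 * 34 / 13.6 * 1000
thickness = 107.5 mm

107.5


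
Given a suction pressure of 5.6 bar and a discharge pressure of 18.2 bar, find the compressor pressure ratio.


PR = P_high / P_low
PR = 18.2 / 5.6
PR = 3.25

3.25


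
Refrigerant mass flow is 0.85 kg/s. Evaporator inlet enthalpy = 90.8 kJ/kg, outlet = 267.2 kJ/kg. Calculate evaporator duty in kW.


dh = 267.2 - 90.8 = 176.4 kJ/kg
Q_evap = m_dot * dh = 0.85 * 176.4
Q_evap = 149.94 kW

149.94


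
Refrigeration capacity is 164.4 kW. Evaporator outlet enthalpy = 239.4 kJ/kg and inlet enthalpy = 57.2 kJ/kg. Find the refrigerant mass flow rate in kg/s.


dh = 239.4 - 57.2 = 182.2 kJ/kg
m_dot = Q / dh = 164.4 / 182.2 = 0.9023 kg/s

0.9023


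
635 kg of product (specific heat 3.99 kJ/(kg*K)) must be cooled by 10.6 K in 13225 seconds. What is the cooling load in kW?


Q = m * cp * dT / t
Q = 635 * 3.99 * 10.6 / 13225
Q = 2.031 kW

2.031


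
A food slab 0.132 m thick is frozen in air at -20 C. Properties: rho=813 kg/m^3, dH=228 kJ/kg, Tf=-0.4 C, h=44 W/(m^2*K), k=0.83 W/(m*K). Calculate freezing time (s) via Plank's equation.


dT = -0.4 - (-20) = 19.6 K
term1 = a/(2h) = 0.132/(2*44) = 0.0015
term2 = a^2/(8k) = 0.132^2/(8*0.83) = 0.002624096386
t = rho*dH*1000/dT * (term1 + term2)
t = 813*228*1000/19.6 * (0.0015 + 0.002624096386)
t = 39003 s

39003


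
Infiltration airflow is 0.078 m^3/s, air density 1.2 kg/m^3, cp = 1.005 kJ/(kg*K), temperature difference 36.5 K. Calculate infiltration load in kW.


Q = V_dot * rho * cp * dT
Q = 0.078 * 1.2 * 1.005 * 36.5
Q = 3.433 kW

3.433


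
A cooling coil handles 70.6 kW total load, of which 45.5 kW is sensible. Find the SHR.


SHR = Q_sensible / Q_total
SHR = 45.5 / 70.6
SHR = 0.644

0.644


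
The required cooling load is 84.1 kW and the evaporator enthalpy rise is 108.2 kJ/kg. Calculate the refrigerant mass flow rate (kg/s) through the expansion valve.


m_dot = Q / dh
m_dot = 84.1 / 108.2
m_dot = 0.7773 kg/s

0.7773


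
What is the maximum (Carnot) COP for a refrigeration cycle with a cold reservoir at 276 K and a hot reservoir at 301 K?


dT = 301 - 276 = 25 K
COP_carnot = T_cold / dT = 276 / 25
COP_carnot = 11.04

11.04


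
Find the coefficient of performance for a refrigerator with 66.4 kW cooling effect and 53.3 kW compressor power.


COP = Q_evap / W
COP = 66.4 / 53.3
COP = 1.246

1.246


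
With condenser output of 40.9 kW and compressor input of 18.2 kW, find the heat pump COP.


COP_hp = Q_cond / W
COP_hp = 40.9 / 18.2
COP_hp = 2.247

2.247


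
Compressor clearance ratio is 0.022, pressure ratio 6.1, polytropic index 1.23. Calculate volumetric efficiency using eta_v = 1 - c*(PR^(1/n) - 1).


PR^(1/n) = 6.1^(1/1.23) = 4.34990268
eta_v = 1 - 0.022 * (4.34990268 - 1)
eta_v = 0.9263

0.9263


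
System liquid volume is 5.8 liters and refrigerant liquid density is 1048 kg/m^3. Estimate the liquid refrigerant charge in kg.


Charge = V * rho / 1000
Charge = 5.8 * 1048 / 1000
Charge = 6.08 kg

6.08


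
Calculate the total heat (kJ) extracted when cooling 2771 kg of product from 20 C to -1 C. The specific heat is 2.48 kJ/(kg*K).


dT = 20 - (-1) = 21 K
Q = m * cp * dT = 2771 * 2.48 * 21
Q = 144314 kJ

144314


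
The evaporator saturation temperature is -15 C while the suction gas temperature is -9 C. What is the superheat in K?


Superheat = T_suction - T_evap
Superheat = -9 - (-15)
Superheat = 6 K

6


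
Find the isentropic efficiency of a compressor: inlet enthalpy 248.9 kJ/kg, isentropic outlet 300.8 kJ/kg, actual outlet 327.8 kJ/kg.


dh_ideal = 300.8 - 248.9 = 51.9 kJ/kg
dh_actual = 327.8 - 248.9 = 78.9 kJ/kg
eta_s = dh_ideal / dh_actual = 51.9 / 78.9
eta_s = 0.6578

0.6578


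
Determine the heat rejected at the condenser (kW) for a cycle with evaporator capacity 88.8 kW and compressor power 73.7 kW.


Q_cond = Q_evap + W
Q_cond = 88.8 + 73.7
Q_cond = 162.5 kW

162.5


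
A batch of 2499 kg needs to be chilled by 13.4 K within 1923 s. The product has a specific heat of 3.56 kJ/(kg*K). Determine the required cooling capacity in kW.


Q = m * cp * dT / t
Q = 2499 * 3.56 * 13.4 / 1923
Q = 61.993 kW

61.993


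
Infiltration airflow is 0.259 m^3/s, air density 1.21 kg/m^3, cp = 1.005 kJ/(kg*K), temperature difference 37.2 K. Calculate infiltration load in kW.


Q = V_dot * rho * cp * dT
Q = 0.259 * 1.21 * 1.005 * 37.2
Q = 11.716 kW

11.716


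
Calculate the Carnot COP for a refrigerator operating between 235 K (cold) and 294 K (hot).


dT = 294 - 235 = 59 K
COP_carnot = T_cold / dT = 235 / 59
COP_carnot = 3.983

3.983


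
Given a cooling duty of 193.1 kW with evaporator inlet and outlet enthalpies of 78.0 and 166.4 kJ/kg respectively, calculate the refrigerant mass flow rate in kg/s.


dh = 166.4 - 78.0 = 88.4 kJ/kg
m_dot = Q / dh = 193.1 / 88.4 = 2.1844 kg/s

2.1844


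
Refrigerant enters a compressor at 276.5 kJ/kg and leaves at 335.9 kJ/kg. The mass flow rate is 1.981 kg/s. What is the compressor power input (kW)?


dh = 335.9 - 276.5 = 59.4 kJ/kg
W = m_dot * dh = 1.981 * 59.4 = 117.67 kW

117.67


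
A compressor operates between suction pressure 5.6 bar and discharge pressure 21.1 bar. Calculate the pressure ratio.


PR = P_high / P_low
PR = 21.1 / 5.6
PR = 3.768

3.768


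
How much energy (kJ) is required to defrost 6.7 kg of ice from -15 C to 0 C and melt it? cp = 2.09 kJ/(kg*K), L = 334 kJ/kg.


Sensible heat = cp * dT = 2.09 * 15 = 31.35 kJ/kg
Total per kg = 31.35 + 334 = 365.35 kJ/kg
Q = m * total = 6.7 * 365.35
Q = 2447.8 kJ

2447.8


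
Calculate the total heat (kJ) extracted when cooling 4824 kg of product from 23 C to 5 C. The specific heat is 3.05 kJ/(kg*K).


dT = 23 - (5) = 18 K
Q = m * cp * dT = 4824 * 3.05 * 18
Q = 264838 kJ

264838


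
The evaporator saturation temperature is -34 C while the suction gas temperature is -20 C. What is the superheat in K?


Superheat = T_suction - T_evap
Superheat = -20 - (-34)
Superheat = 14 K

14


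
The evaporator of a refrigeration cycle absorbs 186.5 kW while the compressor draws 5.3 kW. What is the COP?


COP = Q_evap / W
COP = 186.5 / 5.3
COP = 35.189

35.189


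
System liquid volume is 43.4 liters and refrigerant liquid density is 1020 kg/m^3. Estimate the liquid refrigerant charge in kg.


Charge = V * rho / 1000
Charge = 43.4 * 1020 / 1000
Charge = 44.27 kg

44.27


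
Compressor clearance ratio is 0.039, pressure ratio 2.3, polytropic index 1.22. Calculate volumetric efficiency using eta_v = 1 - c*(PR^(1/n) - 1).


PR^(1/n) = 2.3^(1/1.22) = 1.97923894
eta_v = 1 - 0.039 * (1.97923894 - 1)
eta_v = 0.9618

0.9618


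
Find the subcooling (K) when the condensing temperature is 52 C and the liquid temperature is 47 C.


Subcooling = T_cond - T_liquid
Subcooling = 52 - 47
Subcooling = 5 K

5


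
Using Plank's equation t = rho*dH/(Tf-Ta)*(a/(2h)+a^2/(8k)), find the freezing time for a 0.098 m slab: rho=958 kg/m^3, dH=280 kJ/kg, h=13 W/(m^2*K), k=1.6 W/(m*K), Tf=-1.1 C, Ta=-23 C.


dT = -1.1 - (-23) = 21.9 K
term1 = a/(2h) = 0.098/(2*13) = 0.003769230769
term2 = a^2/(8k) = 0.098^2/(8*1.6) = 0.0007503125
t = rho*dH*1000/dT * (term1 + term2)
t = 958*280*1000/21.9 * (0.003769230769 + 0.0007503125)
t = 55357 s

55357


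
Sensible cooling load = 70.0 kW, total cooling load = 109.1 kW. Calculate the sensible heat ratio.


SHR = Q_sensible / Q_total
SHR = 70.0 / 109.1
SHR = 0.642

0.642


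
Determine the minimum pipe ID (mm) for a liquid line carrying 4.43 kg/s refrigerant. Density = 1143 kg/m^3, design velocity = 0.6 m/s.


A = m_dot / (rho * v) = 4.43 / (1143 * 0.6) = 0.006459609216 m^2
d = sqrt(4*A/pi) * 1000
d = 90.7 mm

90.7


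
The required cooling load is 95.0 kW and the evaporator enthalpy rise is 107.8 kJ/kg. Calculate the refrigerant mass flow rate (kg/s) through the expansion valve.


m_dot = Q / dh
m_dot = 95.0 / 107.8
m_dot = 0.8813 kg/s

0.8813


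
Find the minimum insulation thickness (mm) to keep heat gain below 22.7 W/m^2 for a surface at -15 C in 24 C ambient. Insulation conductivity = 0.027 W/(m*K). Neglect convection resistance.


dT = 24 - (-15) = 39 K
thickness = k * dT / q_max * 1000
thickness = 0.027 * 39 / 22.7 * 1000
thickness = 46.4 mm

46.4


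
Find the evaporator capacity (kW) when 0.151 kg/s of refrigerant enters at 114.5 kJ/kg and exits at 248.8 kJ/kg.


dh = 248.8 - 114.5 = 134.3 kJ/kg
Q_evap = m_dot * dh = 0.151 * 134.3
Q_evap = 20.28 kW

20.28


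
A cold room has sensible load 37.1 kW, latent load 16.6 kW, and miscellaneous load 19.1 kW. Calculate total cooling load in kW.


Q_total = Q_s + Q_l + Q_misc
Q_total = 37.1 + 16.6 + 19.1
Q_total = 72.8 kW

72.8


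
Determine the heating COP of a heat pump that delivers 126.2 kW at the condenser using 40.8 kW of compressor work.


COP_hp = Q_cond / W
COP_hp = 126.2 / 40.8
COP_hp = 3.093

3.093


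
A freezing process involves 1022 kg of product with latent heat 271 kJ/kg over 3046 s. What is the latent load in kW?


Q_lat = m * h_fg / t
Q_lat = 1022 * 271 / 3046
Q_lat = 90.93 kW

90.93


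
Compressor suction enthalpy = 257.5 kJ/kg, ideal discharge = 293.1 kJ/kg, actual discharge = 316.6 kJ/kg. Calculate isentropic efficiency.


dh_ideal = 293.1 - 257.5 = 35.6 kJ/kg
dh_actual = 316.6 - 257.5 = 59.1 kJ/kg
eta_s = dh_ideal / dh_actual = 35.6 / 59.1
eta_s = 0.6024

0.6024


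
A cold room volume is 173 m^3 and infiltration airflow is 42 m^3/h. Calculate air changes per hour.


ACH = flow / volume
ACH = 42 / 173
ACH = 0.243

0.243


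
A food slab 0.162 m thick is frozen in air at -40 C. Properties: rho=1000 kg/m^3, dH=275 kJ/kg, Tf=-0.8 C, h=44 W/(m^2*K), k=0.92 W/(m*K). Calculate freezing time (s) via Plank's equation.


dT = -0.8 - (-40) = 39.2 K
term1 = a/(2h) = 0.162/(2*44) = 0.001840909091
term2 = a^2/(8k) = 0.162^2/(8*0.92) = 0.00356576087
t = rho*dH*1000/dT * (term1 + term2)
t = 1000*275*1000/39.2 * (0.001840909091 + 0.00356576087)
t = 37929 s

37929


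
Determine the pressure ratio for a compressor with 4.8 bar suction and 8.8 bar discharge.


PR = P_high / P_low
PR = 8.8 / 4.8
PR = 1.833

1.833


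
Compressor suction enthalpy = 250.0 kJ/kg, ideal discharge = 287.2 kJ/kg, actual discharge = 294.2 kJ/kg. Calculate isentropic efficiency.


dh_ideal = 287.2 - 250.0 = 37.2 kJ/kg
dh_actual = 294.2 - 250.0 = 44.2 kJ/kg
eta_s = dh_ideal / dh_actual = 37.2 / 44.2
eta_s = 0.8416

0.8416


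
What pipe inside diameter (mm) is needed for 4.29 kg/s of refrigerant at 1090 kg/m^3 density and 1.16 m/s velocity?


A = m_dot / (rho * v) = 4.29 / (1090 * 1.16) = 0.003392913635 m^2
d = sqrt(4*A/pi) * 1000
d = 65.7 mm

65.7


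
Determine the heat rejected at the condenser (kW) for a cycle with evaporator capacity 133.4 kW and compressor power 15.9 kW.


Q_cond = Q_evap + W
Q_cond = 133.4 + 15.9
Q_cond = 149.3 kW

149.3


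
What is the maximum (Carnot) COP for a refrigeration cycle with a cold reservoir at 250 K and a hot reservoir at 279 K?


dT = 279 - 250 = 29 K
COP_carnot = T_cold / dT = 250 / 29
COP_carnot = 8.621

8.621


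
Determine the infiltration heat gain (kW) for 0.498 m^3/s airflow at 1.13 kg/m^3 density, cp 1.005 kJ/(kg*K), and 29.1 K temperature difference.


Q = V_dot * rho * cp * dT
Q = 0.498 * 1.13 * 1.005 * 29.1
Q = 16.458 kW

16.458


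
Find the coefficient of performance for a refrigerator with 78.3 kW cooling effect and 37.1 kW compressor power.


COP = Q_evap / W
COP = 78.3 / 37.1
COP = 2.111

2.111


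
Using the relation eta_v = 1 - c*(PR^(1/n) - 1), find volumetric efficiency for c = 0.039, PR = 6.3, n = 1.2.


PR^(1/n) = 6.3^(1/1.2) = 4.63571923
eta_v = 1 - 0.039 * (4.63571923 - 1)
eta_v = 0.8582

0.8582


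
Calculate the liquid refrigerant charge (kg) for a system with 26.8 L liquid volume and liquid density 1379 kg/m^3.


Charge = V * rho / 1000
Charge = 26.8 * 1379 / 1000
Charge = 36.96 kg

36.96


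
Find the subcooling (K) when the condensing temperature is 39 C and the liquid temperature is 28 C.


Subcooling = T_cond - T_liquid
Subcooling = 39 - 28
Subcooling = 11 K

11


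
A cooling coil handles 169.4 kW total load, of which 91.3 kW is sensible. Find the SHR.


SHR = Q_sensible / Q_total
SHR = 91.3 / 169.4
SHR = 0.539

0.539


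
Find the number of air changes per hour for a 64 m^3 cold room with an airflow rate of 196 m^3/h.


ACH = flow / volume
ACH = 196 / 64
ACH = 3.063

3.063


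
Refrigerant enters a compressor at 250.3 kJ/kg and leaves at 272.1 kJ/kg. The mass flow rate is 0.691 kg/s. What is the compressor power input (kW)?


dh = 272.1 - 250.3 = 21.8 kJ/kg
W = m_dot * dh = 0.691 * 21.8 = 15.06 kW

15.06


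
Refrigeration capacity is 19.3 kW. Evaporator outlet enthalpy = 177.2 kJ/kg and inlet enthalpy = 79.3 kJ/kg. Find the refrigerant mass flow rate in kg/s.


dh = 177.2 - 79.3 = 97.9 kJ/kg
m_dot = Q / dh = 19.3 / 97.9 = 0.1971 kg/s

0.1971


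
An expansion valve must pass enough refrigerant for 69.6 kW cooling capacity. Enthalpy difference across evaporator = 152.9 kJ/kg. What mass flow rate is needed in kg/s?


m_dot = Q / dh
m_dot = 69.6 / 152.9
m_dot = 0.4552 kg/s

0.4552


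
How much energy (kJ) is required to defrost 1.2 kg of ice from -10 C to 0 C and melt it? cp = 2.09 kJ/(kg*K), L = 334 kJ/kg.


Sensible heat = cp * dT = 2.09 * 10 = 20.9 kJ/kg
Total per kg = 20.9 + 334 = 354.9 kJ/kg
Q = m * total = 1.2 * 354.9
Q = 425.9 kJ

425.9


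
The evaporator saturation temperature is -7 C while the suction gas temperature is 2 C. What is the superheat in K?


Superheat = T_suction - T_evap
Superheat = 2 - (-7)
Superheat = 9 K

9


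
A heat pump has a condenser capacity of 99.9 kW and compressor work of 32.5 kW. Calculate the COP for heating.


COP_hp = Q_cond / W
COP_hp = 99.9 / 32.5
COP_hp = 3.074

3.074


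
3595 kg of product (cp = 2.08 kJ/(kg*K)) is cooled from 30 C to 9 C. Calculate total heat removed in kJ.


dT = 30 - (9) = 21 K
Q = m * cp * dT = 3595 * 2.08 * 21
Q = 157030 kJ

157030


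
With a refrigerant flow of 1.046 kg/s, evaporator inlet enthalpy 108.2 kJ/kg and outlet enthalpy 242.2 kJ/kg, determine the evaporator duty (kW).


dh = 242.2 - 108.2 = 134.0 kJ/kg
Q_evap = m_dot * dh = 1.046 * 134.0
Q_evap = 140.16 kW

140.16


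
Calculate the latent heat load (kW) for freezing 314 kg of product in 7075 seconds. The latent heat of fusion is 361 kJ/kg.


Q_lat = m * h_fg / t
Q_lat = 314 * 361 / 7075
Q_lat = 16.02 kW

16.02


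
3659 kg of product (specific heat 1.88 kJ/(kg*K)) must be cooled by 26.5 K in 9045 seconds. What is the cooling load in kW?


Q = m * cp * dT / t
Q = 3659 * 1.88 * 26.5 / 9045
Q = 20.154 kW

20.154


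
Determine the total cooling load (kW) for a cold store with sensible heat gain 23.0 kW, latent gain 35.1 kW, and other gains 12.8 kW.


Q_total = Q_s + Q_l + Q_misc
Q_total = 23.0 + 35.1 + 12.8
Q_total = 70.9 kW

70.9


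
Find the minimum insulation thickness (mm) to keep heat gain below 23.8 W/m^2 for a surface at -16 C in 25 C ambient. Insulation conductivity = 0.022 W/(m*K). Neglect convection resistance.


dT = 25 - (-16) = 41 K
thickness = k * dT / q_max * 1000
thickness = 0.022 * 41 / 23.8 * 1000
thickness = 37.9 mm

37.9


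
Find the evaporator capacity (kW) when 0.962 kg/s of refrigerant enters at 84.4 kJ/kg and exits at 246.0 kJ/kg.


dh = 246.0 - 84.4 = 161.6 kJ/kg
Q_evap = m_dot * dh = 0.962 * 161.6
Q_evap = 155.46 kW

155.46


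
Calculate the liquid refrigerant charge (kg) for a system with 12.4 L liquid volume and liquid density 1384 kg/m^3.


Charge = V * rho / 1000
Charge = 12.4 * 1384 / 1000
Charge = 17.16 kg

17.16


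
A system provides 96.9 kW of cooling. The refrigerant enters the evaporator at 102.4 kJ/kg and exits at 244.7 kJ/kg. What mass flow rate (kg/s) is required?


dh = 244.7 - 102.4 = 142.3 kJ/kg
m_dot = Q / dh = 96.9 / 142.3 = 0.681 kg/s

0.681


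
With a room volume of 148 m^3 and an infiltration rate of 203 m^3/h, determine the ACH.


ACH = flow / volume
ACH = 203 / 148
ACH = 1.372

1.372


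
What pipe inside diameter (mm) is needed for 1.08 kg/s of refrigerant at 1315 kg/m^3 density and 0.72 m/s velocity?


A = m_dot / (rho * v) = 1.08 / (1315 * 0.72) = 0.001140684411 m^2
d = sqrt(4*A/pi) * 1000
d = 38.1 mm

38.1


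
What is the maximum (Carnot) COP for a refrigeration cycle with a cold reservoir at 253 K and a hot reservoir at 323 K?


dT = 323 - 253 = 70 K
COP_carnot = T_cold / dT = 253 / 70
COP_carnot = 3.614

3.614


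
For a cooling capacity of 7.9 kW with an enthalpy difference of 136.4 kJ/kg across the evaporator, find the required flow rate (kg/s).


m_dot = Q / dh
m_dot = 7.9 / 136.4
m_dot = 0.0579 kg/s

0.0579


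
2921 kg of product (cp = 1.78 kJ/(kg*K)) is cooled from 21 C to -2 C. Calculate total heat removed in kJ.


dT = 21 - (-2) = 23 K
Q = m * cp * dT = 2921 * 1.78 * 23
Q = 119586 kJ

119586


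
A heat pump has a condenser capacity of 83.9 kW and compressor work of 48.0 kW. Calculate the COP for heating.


COP_hp = Q_cond / W
COP_hp = 83.9 / 48.0
COP_hp = 1.748

1.748


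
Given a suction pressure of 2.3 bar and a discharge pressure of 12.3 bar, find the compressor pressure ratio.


PR = P_high / P_low
PR = 12.3 / 2.3
PR = 5.348

5.348


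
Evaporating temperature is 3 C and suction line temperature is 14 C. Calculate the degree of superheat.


Superheat = T_suction - T_evap
Superheat = 14 - (3)
Superheat = 11 K

11


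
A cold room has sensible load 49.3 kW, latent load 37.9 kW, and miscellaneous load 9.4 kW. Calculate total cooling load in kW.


Q_total = Q_s + Q_l + Q_misc
Q_total = 49.3 + 37.9 + 9.4
Q_total = 96.6 kW

96.6


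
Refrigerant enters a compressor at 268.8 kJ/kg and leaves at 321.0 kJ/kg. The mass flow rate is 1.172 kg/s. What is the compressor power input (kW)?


dh = 321.0 - 268.8 = 52.2 kJ/kg
W = m_dot * dh = 1.172 * 52.2 = 61.18 kW

61.18


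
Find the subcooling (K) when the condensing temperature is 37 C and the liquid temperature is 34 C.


Subcooling = T_cond - T_liquid
Subcooling = 37 - 34
Subcooling = 3 K

3


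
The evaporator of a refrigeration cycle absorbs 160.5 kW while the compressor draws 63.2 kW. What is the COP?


COP = Q_evap / W
COP = 160.5 / 63.2
COP = 2.54

2.54


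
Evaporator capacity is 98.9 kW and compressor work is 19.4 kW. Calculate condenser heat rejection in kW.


Q_cond = Q_evap + W
Q_cond = 98.9 + 19.4
Q_cond = 118.3 kW

118.3


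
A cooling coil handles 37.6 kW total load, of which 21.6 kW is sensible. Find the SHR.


SHR = Q_sensible / Q_total
SHR = 21.6 / 37.6
SHR = 0.574

0.574


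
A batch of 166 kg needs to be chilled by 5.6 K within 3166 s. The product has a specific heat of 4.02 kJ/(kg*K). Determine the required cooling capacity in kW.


Q = m * cp * dT / t
Q = 166 * 4.02 * 5.6 / 3166
Q = 1.18 kW

1.18


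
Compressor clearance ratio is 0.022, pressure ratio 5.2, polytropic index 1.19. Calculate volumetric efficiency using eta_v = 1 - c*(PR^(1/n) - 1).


PR^(1/n) = 5.2^(1/1.19) = 3.99653372
eta_v = 1 - 0.022 * (3.99653372 - 1)
eta_v = 0.9341

0.9341


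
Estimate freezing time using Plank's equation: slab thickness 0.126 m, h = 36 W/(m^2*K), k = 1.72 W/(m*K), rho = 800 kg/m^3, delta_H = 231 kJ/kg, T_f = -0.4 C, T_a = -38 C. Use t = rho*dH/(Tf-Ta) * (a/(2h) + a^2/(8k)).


dT = -0.4 - (-38) = 37.6 K
term1 = a/(2h) = 0.126/(2*36) = 0.00175
term2 = a^2/(8k) = 0.126^2/(8*1.72) = 0.00115377907
t = rho*dH*1000/dT * (term1 + term2)
t = 800*231*1000/37.6 * (0.00175 + 0.00115377907)
t = 14272 s

14272


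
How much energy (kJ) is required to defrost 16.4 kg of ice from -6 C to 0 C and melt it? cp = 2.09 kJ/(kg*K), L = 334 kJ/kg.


Sensible heat = cp * dT = 2.09 * 6 = 12.54 kJ/kg
Total per kg = 12.54 + 334 = 346.54 kJ/kg
Q = m * total = 16.4 * 346.54
Q = 5683.3 kJ

5683.3


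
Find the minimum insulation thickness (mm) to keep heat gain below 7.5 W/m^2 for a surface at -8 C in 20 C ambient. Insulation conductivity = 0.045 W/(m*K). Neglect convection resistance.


dT = 20 - (-8) = 28 K
thickness = k * dT / q_max * 1000
thickness = 0.045 * 28 / 7.5 * 1000
thickness = 168.0 mm

168.0


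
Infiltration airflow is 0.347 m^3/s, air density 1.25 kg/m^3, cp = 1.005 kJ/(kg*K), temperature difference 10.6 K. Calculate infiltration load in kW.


Q = V_dot * rho * cp * dT
Q = 0.347 * 1.25 * 1.005 * 10.6
Q = 4.621 kW

4.621


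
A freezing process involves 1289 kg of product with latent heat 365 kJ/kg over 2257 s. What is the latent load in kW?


Q_lat = m * h_fg / t
Q_lat = 1289 * 365 / 2257
Q_lat = 208.46 kW

208.46


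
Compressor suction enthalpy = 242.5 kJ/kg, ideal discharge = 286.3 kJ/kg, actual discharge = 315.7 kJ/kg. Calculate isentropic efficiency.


dh_ideal = 286.3 - 242.5 = 43.8 kJ/kg
dh_actual = 315.7 - 242.5 = 73.2 kJ/kg
eta_s = dh_ideal / dh_actual = 43.8 / 73.2
eta_s = 0.5984

0.5984


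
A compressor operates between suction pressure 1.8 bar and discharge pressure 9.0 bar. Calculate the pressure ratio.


PR = P_high / P_low
PR = 9.0 / 1.8
PR = 5.0

5.0


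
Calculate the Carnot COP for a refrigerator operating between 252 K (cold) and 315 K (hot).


dT = 315 - 252 = 63 K
COP_carnot = T_cold / dT = 252 / 63
COP_carnot = 4.0

4.0


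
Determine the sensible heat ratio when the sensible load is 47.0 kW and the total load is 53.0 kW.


SHR = Q_sensible / Q_total
SHR = 47.0 / 53.0
SHR = 0.887

0.887


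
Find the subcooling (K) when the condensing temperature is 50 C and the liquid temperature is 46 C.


Subcooling = T_cond - T_liquid
Subcooling = 50 - 46
Subcooling = 4 K

4


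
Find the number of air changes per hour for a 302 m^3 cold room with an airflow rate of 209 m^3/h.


ACH = flow / volume
ACH = 209 / 302
ACH = 0.692

0.692


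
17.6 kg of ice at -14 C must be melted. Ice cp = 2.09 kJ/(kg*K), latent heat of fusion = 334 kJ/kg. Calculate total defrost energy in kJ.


Sensible heat = cp * dT = 2.09 * 14 = 29.26 kJ/kg
Total per kg = 29.26 + 334 = 363.26 kJ/kg
Q = m * total = 17.6 * 363.26
Q = 6393.4 kJ

6393.4


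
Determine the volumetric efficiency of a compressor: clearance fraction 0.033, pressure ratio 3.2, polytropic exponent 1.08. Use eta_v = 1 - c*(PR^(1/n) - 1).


PR^(1/n) = 3.2^(1/1.08) = 2.93583377
eta_v = 1 - 0.033 * (2.93583377 - 1)
eta_v = 0.9361

0.9361


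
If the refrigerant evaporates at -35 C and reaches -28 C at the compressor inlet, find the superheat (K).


Superheat = T_suction - T_evap
Superheat = -28 - (-35)
Superheat = 7 K

7


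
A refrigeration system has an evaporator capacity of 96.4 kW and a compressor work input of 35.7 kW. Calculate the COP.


COP = Q_evap / W
COP = 96.4 / 35.7
COP = 2.7

2.7


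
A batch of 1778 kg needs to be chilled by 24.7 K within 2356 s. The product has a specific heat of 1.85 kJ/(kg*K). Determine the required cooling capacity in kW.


Q = m * cp * dT / t
Q = 1778 * 1.85 * 24.7 / 2356
Q = 34.485 kW

34.485


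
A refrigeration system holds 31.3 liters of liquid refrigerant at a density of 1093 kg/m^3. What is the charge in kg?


Charge = V * rho / 1000
Charge = 31.3 * 1093 / 1000
Charge = 34.21 kg

34.21


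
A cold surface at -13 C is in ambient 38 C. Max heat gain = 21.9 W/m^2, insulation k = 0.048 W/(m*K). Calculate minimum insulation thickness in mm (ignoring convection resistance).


dT = 38 - (-13) = 51 K
thickness = k * dT / q_max * 1000
thickness = 0.048 * 51 / 21.9 * 1000
thickness = 111.8 mm

111.8


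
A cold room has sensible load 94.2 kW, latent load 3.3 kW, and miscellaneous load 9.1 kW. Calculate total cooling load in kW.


Q_total = Q_s + Q_l + Q_misc
Q_total = 94.2 + 3.3 + 9.1
Q_total = 106.6 kW

106.6


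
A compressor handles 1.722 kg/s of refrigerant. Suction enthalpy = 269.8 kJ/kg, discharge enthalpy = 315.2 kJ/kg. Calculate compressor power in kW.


dh = 315.2 - 269.8 = 45.4 kJ/kg
W = m_dot * dh = 1.722 * 45.4 = 78.18 kW

78.18


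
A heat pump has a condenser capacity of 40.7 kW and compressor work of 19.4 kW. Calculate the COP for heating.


COP_hp = Q_cond / W
COP_hp = 40.7 / 19.4
COP_hp = 2.098

2.098


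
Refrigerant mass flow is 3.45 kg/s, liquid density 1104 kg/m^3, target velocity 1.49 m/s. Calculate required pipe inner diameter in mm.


A = m_dot / (rho * v) = 3.45 / (1104 * 1.49) = 0.002097315436 m^2
d = sqrt(4*A/pi) * 1000
d = 51.7 mm

51.7


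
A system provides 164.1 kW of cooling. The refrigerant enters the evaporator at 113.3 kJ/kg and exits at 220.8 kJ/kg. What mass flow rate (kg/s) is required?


dh = 220.8 - 113.3 = 107.5 kJ/kg
m_dot = Q / dh = 164.1 / 107.5 = 1.5265 kg/s

1.5265


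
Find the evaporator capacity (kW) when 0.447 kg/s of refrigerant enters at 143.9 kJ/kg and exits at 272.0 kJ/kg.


dh = 272.0 - 143.9 = 128.1 kJ/kg
Q_evap = m_dot * dh = 0.447 * 128.1
Q_evap = 57.26 kW

57.26


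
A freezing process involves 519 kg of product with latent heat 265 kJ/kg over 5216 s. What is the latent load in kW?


Q_lat = m * h_fg / t
Q_lat = 519 * 265 / 5216
Q_lat = 26.37 kW

26.37


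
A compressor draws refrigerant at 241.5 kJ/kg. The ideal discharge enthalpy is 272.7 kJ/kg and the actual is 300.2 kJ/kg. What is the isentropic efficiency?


dh_ideal = 272.7 - 241.5 = 31.2 kJ/kg
dh_actual = 300.2 - 241.5 = 58.7 kJ/kg
eta_s = dh_ideal / dh_actual = 31.2 / 58.7
eta_s = 0.5315

0.5315


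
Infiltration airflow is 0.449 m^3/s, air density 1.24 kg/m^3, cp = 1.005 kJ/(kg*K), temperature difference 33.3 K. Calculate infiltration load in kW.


Q = V_dot * rho * cp * dT
Q = 0.449 * 1.24 * 1.005 * 33.3
Q = 18.633 kW

18.633


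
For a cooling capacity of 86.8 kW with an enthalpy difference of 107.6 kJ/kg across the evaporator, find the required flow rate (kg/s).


m_dot = Q / dh
m_dot = 86.8 / 107.6
m_dot = 0.8067 kg/s

0.8067


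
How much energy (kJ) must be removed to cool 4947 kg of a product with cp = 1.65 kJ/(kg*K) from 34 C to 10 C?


dT = 34 - (10) = 24 K
Q = m * cp * dT = 4947 * 1.65 * 24
Q = 195901 kJ

195901


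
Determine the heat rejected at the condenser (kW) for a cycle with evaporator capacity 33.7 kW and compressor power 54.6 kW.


Q_cond = Q_evap + W
Q_cond = 33.7 + 54.6
Q_cond = 88.3 kW

88.3


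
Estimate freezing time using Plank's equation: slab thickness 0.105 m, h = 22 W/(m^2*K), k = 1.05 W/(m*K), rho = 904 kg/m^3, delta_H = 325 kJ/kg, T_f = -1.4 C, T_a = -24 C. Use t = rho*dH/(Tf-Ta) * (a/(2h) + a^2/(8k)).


dT = -1.4 - (-24) = 22.6 K
term1 = a/(2h) = 0.105/(2*22) = 0.002386363636
term2 = a^2/(8k) = 0.105^2/(8*1.05) = 0.0013125
t = rho*dH*1000/dT * (term1 + term2)
t = 904*325*1000/22.6 * (0.002386363636 + 0.0013125)
t = 48085 s

48085


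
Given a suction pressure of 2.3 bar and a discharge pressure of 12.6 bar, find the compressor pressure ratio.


PR = P_high / P_low
PR = 12.6 / 2.3
PR = 5.478

5.478


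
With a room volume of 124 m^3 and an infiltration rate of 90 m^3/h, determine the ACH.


ACH = flow / volume
ACH = 90 / 124
ACH = 0.726

0.726


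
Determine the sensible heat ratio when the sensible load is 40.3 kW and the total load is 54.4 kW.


SHR = Q_sensible / Q_total
SHR = 40.3 / 54.4
SHR = 0.741

0.741


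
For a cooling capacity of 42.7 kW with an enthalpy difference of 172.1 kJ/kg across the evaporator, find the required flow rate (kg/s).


m_dot = Q / dh
m_dot = 42.7 / 172.1
m_dot = 0.2481 kg/s

0.2481


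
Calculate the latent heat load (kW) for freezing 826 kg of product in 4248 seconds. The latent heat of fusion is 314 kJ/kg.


Q_lat = m * h_fg / t
Q_lat = 826 * 314 / 4248
Q_lat = 61.06 kW

61.06


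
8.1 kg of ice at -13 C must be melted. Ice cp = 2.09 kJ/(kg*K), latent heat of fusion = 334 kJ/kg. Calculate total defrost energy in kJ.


Sensible heat = cp * dT = 2.09 * 13 = 27.17 kJ/kg
Total per kg = 27.17 + 334 = 361.17 kJ/kg
Q = m * total = 8.1 * 361.17
Q = 2925.5 kJ

2925.5


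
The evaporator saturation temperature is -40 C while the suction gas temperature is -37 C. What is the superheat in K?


Superheat = T_suction - T_evap
Superheat = -37 - (-40)
Superheat = 3 K

3


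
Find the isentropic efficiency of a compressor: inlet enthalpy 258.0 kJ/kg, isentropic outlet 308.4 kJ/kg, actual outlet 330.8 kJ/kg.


dh_ideal = 308.4 - 258.0 = 50.4 kJ/kg
dh_actual = 330.8 - 258.0 = 72.8 kJ/kg
eta_s = dh_ideal / dh_actual = 50.4 / 72.8
eta_s = 0.6923

0.6923


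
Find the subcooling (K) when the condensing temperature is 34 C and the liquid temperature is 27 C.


Subcooling = T_cond - T_liquid
Subcooling = 34 - 27
Subcooling = 7 K

7


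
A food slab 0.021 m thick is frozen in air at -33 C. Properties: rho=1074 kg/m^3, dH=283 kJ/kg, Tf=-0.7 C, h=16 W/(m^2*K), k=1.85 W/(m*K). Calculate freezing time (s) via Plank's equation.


dT = -0.7 - (-33) = 32.3 K
term1 = a/(2h) = 0.021/(2*16) = 0.00065625
term2 = a^2/(8k) = 0.021^2/(8*1.85) = 0.0000297972973
t = rho*dH*1000/dT * (term1 + term2)
t = 1074*283*1000/32.3 * (0.00065625 + 0.0000297972973)
t = 6456 s

6456


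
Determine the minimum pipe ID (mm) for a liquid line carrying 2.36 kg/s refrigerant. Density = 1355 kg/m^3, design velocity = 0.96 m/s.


A = m_dot / (rho * v) = 2.36 / (1355 * 0.96) = 0.001814268143 m^2
d = sqrt(4*A/pi) * 1000
d = 48.1 mm

48.1


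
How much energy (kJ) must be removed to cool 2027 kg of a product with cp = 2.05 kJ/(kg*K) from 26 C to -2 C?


dT = 26 - (-2) = 28 K
Q = m * cp * dT = 2027 * 2.05 * 28
Q = 116350 kJ

116350


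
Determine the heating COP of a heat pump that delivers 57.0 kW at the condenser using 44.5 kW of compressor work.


COP_hp = Q_cond / W
COP_hp = 57.0 / 44.5
COP_hp = 1.281

1.281


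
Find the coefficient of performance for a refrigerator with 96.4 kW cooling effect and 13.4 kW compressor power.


COP = Q_evap / W
COP = 96.4 / 13.4
COP = 7.194

7.194


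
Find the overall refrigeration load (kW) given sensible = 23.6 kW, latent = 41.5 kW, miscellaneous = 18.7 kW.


Q_total = Q_s + Q_l + Q_misc
Q_total = 23.6 + 41.5 + 18.7
Q_total = 83.8 kW

83.8


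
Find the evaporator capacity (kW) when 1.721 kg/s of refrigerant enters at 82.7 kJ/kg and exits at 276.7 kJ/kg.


dh = 276.7 - 82.7 = 194.0 kJ/kg
Q_evap = m_dot * dh = 1.721 * 194.0
Q_evap = 333.87 kW

333.87


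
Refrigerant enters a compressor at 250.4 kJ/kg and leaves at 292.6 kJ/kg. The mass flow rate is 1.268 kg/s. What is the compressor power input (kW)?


dh = 292.6 - 250.4 = 42.2 kJ/kg
W = m_dot * dh = 1.268 * 42.2 = 53.51 kW

53.51


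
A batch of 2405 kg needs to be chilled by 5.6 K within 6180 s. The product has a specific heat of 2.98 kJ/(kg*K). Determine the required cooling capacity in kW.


Q = m * cp * dT / t
Q = 2405 * 2.98 * 5.6 / 6180
Q = 6.494 kW

6.494


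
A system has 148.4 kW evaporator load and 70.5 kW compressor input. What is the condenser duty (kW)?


Q_cond = Q_evap + W
Q_cond = 148.4 + 70.5
Q_cond = 218.9 kW

218.9


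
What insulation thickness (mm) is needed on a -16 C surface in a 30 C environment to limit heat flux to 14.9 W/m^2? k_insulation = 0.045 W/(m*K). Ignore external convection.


dT = 30 - (-16) = 46 K
thickness = k * dT / q_max * 1000
thickness = 0.045 * 46 / 14.9 * 1000
thickness = 138.9 mm

138.9


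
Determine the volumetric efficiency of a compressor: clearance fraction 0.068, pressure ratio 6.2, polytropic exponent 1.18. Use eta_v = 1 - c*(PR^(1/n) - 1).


PR^(1/n) = 6.2^(1/1.18) = 4.69373299
eta_v = 1 - 0.068 * (4.69373299 - 1)
eta_v = 0.7488

0.7488


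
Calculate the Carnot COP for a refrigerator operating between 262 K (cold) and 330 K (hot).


dT = 330 - 262 = 68 K
COP_carnot = T_cold / dT = 262 / 68
COP_carnot = 3.853

3.853


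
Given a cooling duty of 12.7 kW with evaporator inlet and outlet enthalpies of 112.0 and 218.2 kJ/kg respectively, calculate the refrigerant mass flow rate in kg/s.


dh = 218.2 - 112.0 = 106.2 kJ/kg
m_dot = Q / dh = 12.7 / 106.2 = 0.1196 kg/s

0.1196
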